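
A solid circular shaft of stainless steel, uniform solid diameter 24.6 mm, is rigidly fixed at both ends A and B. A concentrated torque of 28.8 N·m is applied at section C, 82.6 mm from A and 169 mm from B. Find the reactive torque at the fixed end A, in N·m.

With uniform GJ and both ends fixed, compatibility θ_AC = θ_CB gives T_A·a = T_B·b, together with T_A + T_B = T₀.
T_A = T₀·b/(a+b) = 28.80·169/251.6 = 19.34 N·m; T_B = 9.455 N·m.

19.3 N·m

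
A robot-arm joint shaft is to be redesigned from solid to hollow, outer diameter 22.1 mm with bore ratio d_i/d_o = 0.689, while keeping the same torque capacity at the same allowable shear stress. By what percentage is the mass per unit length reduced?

37.7 %

Equal τ_max and T ⇒ the solid shaft needs d_s³ = d_o³(1−k⁴), so d_s = 22.1·(1−0.689⁴)^(1/3) = 20.30 mm.
Area ratio A_h/A_s = d_o²(1−k²)/d_s² = (1−k²)/(1−k⁴)^(2/3) = 0.6228.
Mass saving = 1 − 0.6228 = 37.7 %.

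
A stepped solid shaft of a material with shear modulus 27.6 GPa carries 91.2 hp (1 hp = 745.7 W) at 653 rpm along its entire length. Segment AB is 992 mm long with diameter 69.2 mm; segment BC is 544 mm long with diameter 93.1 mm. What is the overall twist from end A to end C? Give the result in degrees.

ω = 2π·653/60 = 68.38 rad/s, so T = P/ω = 91.2×745.7 / 68.38 = 994.5 N·m.
J_AB = π(0.0692)⁴/32 = 2.25×10^-6 m⁴; J_BC = π(0.0931)⁴/32 = 7.38×10^-6 m⁴.
θ = (T/G)·Σ L_i/J_i = (994.5/27.6×10⁹)·(0.992/2.25×10^-6 + 0.544/7.38×10^-6) = 0.01854 rad.

1.06°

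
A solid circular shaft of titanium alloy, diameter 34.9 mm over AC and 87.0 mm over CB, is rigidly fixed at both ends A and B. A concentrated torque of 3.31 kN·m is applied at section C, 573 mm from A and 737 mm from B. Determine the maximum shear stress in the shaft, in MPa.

Compatibility: T_A·a/J_AC = T_B·b/J_CB with T_A + T_B = T₀.
J_AC = 1.46×10^-7 m⁴, J_CB = 5.62×10^-6 m⁴, so T_A = T₀·(J_AC/a)/((J_AC/a)+(J_CB/b)) = 106.7 N·m, T_B = 3203 N·m.
τ in each portion: τ_AC = 1.28×10^7 Pa, τ_CB = 2.48×10^7 Pa; maximum is in CB.
τ_max = T_CB·r/J = 3203·0.0435/5.62×10^-6 = 2.477×10^7 Pa.

24.8 MPa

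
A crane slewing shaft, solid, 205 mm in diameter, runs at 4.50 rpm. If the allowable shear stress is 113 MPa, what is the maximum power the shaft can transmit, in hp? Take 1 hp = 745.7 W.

J = πd⁴/32 = π(0.205)⁴/32 = 1.734×10^-4 m⁴.
T_max = τ_allow·J/r = 1.13×10^8 × 1.734×10^-4 / 0.102 = 191100 N·m.
ω = 2π·4.50/60 = 0.4712 rad/s, so P_max = T_max·ω = 9.008×10^4 W.

121 hp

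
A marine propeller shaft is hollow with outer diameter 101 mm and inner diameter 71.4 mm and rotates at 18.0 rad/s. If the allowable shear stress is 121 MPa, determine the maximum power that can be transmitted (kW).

J = π(d_o⁴ − d_i⁴)/32 = π(0.101⁴ − 0.0714⁴)/32 = 7.665×10^-6 m⁴.
T_max = τ_allow·J/r = 1.21×10^8 × 7.665×10^-6 / 0.0505 = 18360 N·m.
ω = 18.0 rad/s, so P_max = T_max·ω = 3.306×10^5 W.

331 kW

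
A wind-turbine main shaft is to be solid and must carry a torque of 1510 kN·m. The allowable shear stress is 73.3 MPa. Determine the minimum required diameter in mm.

For a solid shaft τ_max = 16T/(πd³), so d = (16T/(π τ_allow))^(1/3) = (16·1.510e6/(π·7.33×10^7))^(1/3) = 0.4716 m.

472 mm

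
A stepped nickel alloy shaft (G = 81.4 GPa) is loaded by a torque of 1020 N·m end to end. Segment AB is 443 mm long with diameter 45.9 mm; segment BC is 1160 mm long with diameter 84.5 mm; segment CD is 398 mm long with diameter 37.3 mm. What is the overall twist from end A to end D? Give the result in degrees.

2.40°

J_AB = π(0.0459)⁴/32 = 4.36×10^-7 m⁴; J_BC = π(0.0845)⁴/32 = 5.01×10^-6 m⁴; J_CD = π(0.0373)⁴/32 = 1.90×10^-7 m⁴.
θ = (T/G)·Σ L_i/J_i = (1020/81.4×10⁹)·(0.443/4.36×10^-7 + 1.16/5.01×10^-6 + 0.398/1.90×10^-7) = 0.04189 rad.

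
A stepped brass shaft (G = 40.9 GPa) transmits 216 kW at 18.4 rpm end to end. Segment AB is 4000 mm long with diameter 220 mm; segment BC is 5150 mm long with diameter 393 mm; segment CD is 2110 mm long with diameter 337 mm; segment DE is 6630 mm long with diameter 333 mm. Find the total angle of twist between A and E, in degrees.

4.20°

ω = 2π·18.4/60 = 1.927 rad/s, so T = P/ω = 216×10³ / 1.927 = 112100 N·m.
J_AB = π(0.220)⁴/32 = 2.30×10^-4 m⁴; J_BC = π(0.393)⁴/32 = 2.34×10^-3 m⁴; J_CD = π(0.337)⁴/32 = 1.27×10^-3 m⁴; J_DE = π(0.333)⁴/32 = 1.21×10^-3 m⁴.
θ = (T/G)·Σ L_i/J_i = (112100/40.9×10⁹)·(4.00/2.30×10^-4 + 5.15/2.34×10^-3 + 2.11/1.27×10^-3 + 6.63/1.21×10^-3) = 0.07332 rad.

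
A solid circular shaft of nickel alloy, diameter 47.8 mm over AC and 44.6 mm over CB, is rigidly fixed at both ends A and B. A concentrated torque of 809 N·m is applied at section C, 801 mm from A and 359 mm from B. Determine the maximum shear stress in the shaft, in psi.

4230 psi

Compatibility: T_A·a/J_AC = T_B·b/J_CB with T_A + T_B = T₀.
J_AC = 5.13×10^-7 m⁴, J_CB = 3.88×10^-7 m⁴, so T_A = T₀·(J_AC/a)/((J_AC/a)+(J_CB/b)) = 300.6 N·m, T_B = 508.4 N·m.
τ in each portion: τ_AC = 1.40×10^7 Pa, τ_CB = 2.92×10^7 Pa; maximum is in CB.
τ_max = T_CB·r/J = 508.4·0.0223/3.88×10^-7 = 2.918×10^7 Pa.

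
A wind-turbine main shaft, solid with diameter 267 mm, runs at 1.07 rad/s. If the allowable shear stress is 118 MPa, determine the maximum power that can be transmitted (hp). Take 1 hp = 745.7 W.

633 hp

J = πd⁴/32 = π(0.267)⁴/32 = 4.989×10^-4 m⁴.
T_max = τ_allow·J/r = 1.18×10^8 × 4.989×10^-4 / 0.134 = 441000 N·m.
ω = 1.07 rad/s, so P_max = T_max·ω = 4.719×10^5 W.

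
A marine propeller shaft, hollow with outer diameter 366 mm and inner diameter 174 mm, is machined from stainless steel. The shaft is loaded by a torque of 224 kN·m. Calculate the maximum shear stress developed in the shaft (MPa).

24.5 MPa

J = π(d_o⁴ − d_i⁴)/32 = π(0.366⁴ − 0.174⁴)/32 = 1.672×10^-3 m⁴.
τ_max = T·r/J = 224000 × 0.183 / 1.672×10^-3 = 2.452×10^7 Pa.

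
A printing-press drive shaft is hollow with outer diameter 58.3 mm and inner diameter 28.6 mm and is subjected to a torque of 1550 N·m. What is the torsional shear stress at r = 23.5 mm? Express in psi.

4940 psi

J = π(d_o⁴ − d_i⁴)/32 = π(0.0583⁴ − 0.0286⁴)/32 = 1.068×10^-6 m⁴.
Shear stress varies linearly with radius: τ = T·r/J = 1550 × 0.0235 / 1.068×10^-6 = 3.409×10^7 Pa.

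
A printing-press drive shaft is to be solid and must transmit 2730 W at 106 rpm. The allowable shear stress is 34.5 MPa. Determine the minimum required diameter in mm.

33.1 mm

ω = 2π·106/60 = 11.10 rad/s, so T = P/ω = 2730 / 11.10 = 245.9 N·m.
For a solid shaft τ_max = 16T/(πd³), so d = (16T/(π τ_allow))^(1/3) = (16·245.9/(π·3.45×10^7))^(1/3) = 0.03311 m.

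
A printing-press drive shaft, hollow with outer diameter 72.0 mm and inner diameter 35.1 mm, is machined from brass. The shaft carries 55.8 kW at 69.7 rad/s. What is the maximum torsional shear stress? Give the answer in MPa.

ω = 69.7 rad/s, so T = P/ω = 55.8×10³ / 69.70 = 800.6 N·m.
J = π(d_o⁴ − d_i⁴)/32 = π(0.0720⁴ − 0.0351⁴)/32 = 2.489×10^-6 m⁴.
τ_max = T·r/J = 800.6 × 0.0360 / 2.489×10^-6 = 1.158×10^7 Pa.

11.6 MPa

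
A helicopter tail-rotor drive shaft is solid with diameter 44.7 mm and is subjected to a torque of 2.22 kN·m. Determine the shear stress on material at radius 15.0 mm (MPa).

J = πd⁴/32 = π(0.0447)⁴/32 = 3.919×10^-7 m⁴.
Shear stress varies linearly with radius: τ = T·r/J = 2220 × 0.0150 / 3.919×10^-7 = 8.496×10^7 Pa.

85.0 MPa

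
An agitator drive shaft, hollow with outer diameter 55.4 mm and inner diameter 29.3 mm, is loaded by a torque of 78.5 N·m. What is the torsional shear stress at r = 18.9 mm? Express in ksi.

J = π(d_o⁴ − d_i⁴)/32 = π(0.0554⁴ − 0.0293⁴)/32 = 8.524×10^-7 m⁴.
Shear stress varies linearly with radius: τ = T·r/J = 78.50 × 0.0189 / 8.524×10^-7 = 1.741×10^6 Pa.

0.252 ksi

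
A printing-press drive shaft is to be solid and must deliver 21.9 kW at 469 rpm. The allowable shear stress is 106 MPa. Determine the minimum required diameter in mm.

27.8 mm

ω = 2π·469/60 = 49.11 rad/s, so T = P/ω = 21.9×10³ / 49.11 = 445.9 N·m.
For a solid shaft τ_max = 16T/(πd³), so d = (16T/(π τ_allow))^(1/3) = (16·445.9/(π·1.06×10^8))^(1/3) = 0.02777 m.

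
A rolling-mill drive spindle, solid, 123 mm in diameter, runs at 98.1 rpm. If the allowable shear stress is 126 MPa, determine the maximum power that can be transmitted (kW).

J = πd⁴/32 = π(0.123)⁴/32 = 2.247×10^-5 m⁴.
T_max = τ_allow·J/r = 1.26×10^8 × 2.247×10^-5 / 0.0615 = 46040 N·m.
ω = 2π·98.1/60 = 10.27 rad/s, so P_max = T_max·ω = 4.729×10^5 W.

473 kW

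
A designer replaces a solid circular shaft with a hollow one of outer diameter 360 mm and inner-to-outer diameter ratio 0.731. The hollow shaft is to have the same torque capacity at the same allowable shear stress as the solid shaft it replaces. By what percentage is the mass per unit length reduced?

41.7 %

Equal τ_max and T ⇒ the solid shaft needs d_s³ = d_o³(1−k⁴), so d_s = 360·(1−0.731⁴)^(1/3) = 321.8 mm.
Area ratio A_h/A_s = d_o²(1−k²)/d_s² = (1−k²)/(1−k⁴)^(2/3) = 0.5826.
Mass saving = 1 − 0.5826 = 41.7 %.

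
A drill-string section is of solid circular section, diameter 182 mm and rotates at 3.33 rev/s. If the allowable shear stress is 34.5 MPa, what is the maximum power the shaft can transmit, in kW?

J = πd⁴/32 = π(0.182)⁴/32 = 1.077×10^-4 m⁴.
T_max = τ_allow·J/r = 3.45×10^7 × 1.077×10^-4 / 0.0910 = 40840 N·m.
ω = 2π·3.33 = 20.92 rad/s, so P_max = T_max·ω = 8.545×10^5 W.

854 kW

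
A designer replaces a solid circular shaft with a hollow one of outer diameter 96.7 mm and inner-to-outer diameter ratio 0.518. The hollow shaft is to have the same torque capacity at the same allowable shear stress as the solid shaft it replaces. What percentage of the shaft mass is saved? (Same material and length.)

Equal τ_max and T ⇒ the solid shaft needs d_s³ = d_o³(1−k⁴), so d_s = 96.7·(1−0.518⁴)^(1/3) = 94.32 mm.
Area ratio A_h/A_s = d_o²(1−k²)/d_s² = (1−k²)/(1−k⁴)^(2/3) = 0.7690.
Mass saving = 1 − 0.7690 = 23.1 %.

23.1 %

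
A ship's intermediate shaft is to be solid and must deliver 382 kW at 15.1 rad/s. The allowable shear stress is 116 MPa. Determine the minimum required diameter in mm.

ω = 15.1 rad/s, so T = P/ω = 382×10³ / 15.10 = 25300 N·m.
For a solid shaft τ_max = 16T/(πd³), so d = (16T/(π τ_allow))^(1/3) = (16·25300/(π·1.16×10^8))^(1/3) = 0.1036 m.

104 mm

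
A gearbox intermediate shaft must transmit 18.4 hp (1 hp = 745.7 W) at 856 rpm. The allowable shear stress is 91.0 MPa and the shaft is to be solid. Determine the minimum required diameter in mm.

ω = 2π·856/60 = 89.64 rad/s, so T = P/ω = 18.4×745.7 / 89.64 = 153.1 N·m.
For a solid shaft τ_max = 16T/(πd³), so d = (16T/(π τ_allow))^(1/3) = (16·153.1/(π·9.10×10^7))^(1/3) = 0.02046 m.

20.5 mm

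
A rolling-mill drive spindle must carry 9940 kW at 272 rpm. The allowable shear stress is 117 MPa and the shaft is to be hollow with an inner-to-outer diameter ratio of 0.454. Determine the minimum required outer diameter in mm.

ω = 2π·272/60 = 28.48 rad/s, so T = P/ω = 9940×10³ / 28.48 = 349000 N·m.
For a hollow shaft with d_i/d_o = 0.454: τ_max = 16T/(π d_o³ (1−k⁴)), so d_o = [16T/(π τ_allow (1−k⁴))]^(1/3) = [16·349000/(π·1.17×10^8·0.9575)]^(1/3) = 0.2513 m.

251 mm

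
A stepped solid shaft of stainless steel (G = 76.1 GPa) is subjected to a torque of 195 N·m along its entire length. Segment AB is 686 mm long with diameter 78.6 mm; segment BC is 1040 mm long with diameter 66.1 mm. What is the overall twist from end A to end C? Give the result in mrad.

1.89 mrad

J_AB = π(0.0786)⁴/32 = 3.75×10^-6 m⁴; J_BC = π(0.0661)⁴/32 = 1.87×10^-6 m⁴.
θ = (T/G)·Σ L_i/J_i = (195.0/76.1×10⁹)·(0.686/3.75×10^-6 + 1.04/1.87×10^-6) = 1.891×10^-3 rad.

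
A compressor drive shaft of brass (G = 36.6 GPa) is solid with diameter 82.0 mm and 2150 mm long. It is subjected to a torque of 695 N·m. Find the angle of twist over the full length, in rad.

0.00920 rad

J = πd⁴/32 = π(0.0820)⁴/32 = 4.439×10^-6 m⁴.
θ = T·L/(G·J) = 695.0 × 2.15 / (36.6×10⁹ × 4.439×10^-6) = 9.198×10^-3 rad.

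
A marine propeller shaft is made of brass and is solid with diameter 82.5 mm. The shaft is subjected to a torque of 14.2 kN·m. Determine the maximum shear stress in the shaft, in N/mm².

J = πd⁴/32 = π(0.0825)⁴/32 = 4.548×10^-6 m⁴.
τ_max = T·r/J = 14200 × 0.0413 / 4.548×10^-6 = 1.288×10^8 Pa.

129 N/mm²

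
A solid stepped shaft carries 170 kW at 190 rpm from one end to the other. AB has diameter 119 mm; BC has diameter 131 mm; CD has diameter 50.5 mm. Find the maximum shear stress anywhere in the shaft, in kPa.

ω = 2π·190/60 = 19.90 rad/s, so T = P/ω = 170×10³ / 19.90 = 8544 N·m.
Under the same torque, τ_max = 16T/(πd³) is largest where d is smallest — segment CD (d = 50.5 mm).
τ_max = 16·8544/(π·(0.0505)³) = 3.379×10^8 Pa.

338000 kPa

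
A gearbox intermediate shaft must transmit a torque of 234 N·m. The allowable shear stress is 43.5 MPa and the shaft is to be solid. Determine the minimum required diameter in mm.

30.1 mm

For a solid shaft τ_max = 16T/(πd³), so d = (16T/(π τ_allow))^(1/3) = (16·234.0/(π·4.35×10^7))^(1/3) = 0.03015 m.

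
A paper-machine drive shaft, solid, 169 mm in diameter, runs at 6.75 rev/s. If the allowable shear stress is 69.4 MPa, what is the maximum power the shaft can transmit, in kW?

2790 kW

J = πd⁴/32 = π(0.169)⁴/32 = 8.008×10^-5 m⁴.
T_max = τ_allow·J/r = 6.94×10^7 × 8.008×10^-5 / 0.0845 = 65770 N·m.
ω = 2π·6.75 = 42.41 rad/s, so P_max = T_max·ω = 2.790×10^6 W.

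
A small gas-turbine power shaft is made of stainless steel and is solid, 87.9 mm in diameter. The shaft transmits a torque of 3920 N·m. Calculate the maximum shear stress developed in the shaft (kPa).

J = πd⁴/32 = π(0.0879)⁴/32 = 5.861×10^-6 m⁴.
τ_max = T·r/J = 3920 × 0.0440 / 5.861×10^-6 = 2.940×10^7 Pa.

29400 kPa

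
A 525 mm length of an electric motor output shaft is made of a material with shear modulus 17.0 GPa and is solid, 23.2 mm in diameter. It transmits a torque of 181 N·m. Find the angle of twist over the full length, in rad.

0.197 rad

J = πd⁴/32 = π(0.0232)⁴/32 = 2.844×10^-8 m⁴.
θ = T·L/(G·J) = 181.0 × 0.525 / (17.0×10⁹ × 2.844×10^-8) = 0.1965 rad.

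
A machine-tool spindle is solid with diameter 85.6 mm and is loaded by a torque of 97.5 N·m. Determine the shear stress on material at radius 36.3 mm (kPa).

671 kPa

J = πd⁴/32 = π(0.0856)⁴/32 = 5.271×10^-6 m⁴.
Shear stress varies linearly with radius: τ = T·r/J = 97.50 × 0.0363 / 5.271×10^-6 = 6.715×10^5 Pa.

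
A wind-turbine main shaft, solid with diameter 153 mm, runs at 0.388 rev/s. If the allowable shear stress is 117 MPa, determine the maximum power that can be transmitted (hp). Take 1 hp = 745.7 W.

J = πd⁴/32 = π(0.153)⁴/32 = 5.380×10^-5 m⁴.
T_max = τ_allow·J/r = 1.17×10^8 × 5.380×10^-5 / 0.0765 = 82280 N·m.
ω = 2π·0.388 = 2.438 rad/s, so P_max = T_max·ω = 2.006×10^5 W.

269 hp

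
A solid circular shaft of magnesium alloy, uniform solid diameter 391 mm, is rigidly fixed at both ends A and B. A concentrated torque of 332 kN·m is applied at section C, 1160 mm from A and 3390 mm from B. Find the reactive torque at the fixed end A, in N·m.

247000 N·m

With uniform GJ and both ends fixed, compatibility θ_AC = θ_CB gives T_A·a = T_B·b, together with T_A + T_B = T₀.
T_A = T₀·b/(a+b) = 332000·3390/4550 = 247400 N·m; T_B = 84640 N·m.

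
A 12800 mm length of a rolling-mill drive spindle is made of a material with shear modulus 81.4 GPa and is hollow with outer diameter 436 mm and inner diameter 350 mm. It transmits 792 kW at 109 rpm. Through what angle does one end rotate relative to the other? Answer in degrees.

ω = 2π·109/60 = 11.41 rad/s, so T = P/ω = 792×10³ / 11.41 = 69390 N·m.
J = π(d_o⁴ − d_i⁴)/32 = π(0.436⁴ − 0.350⁴)/32 = 2.074×10^-3 m⁴.
θ = T·L/(G·J) = 69390 × 12.8 / (81.4×10⁹ × 2.074×10^-3) = 5.260×10^-3 rad.

0.301°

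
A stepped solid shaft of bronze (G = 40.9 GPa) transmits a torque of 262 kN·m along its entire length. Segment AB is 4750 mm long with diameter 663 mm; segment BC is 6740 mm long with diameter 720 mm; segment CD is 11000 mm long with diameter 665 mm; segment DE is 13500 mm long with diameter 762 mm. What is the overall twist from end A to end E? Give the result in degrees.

0.546°

J_AB = π(0.663)⁴/32 = 0.0190 m⁴; J_BC = π(0.720)⁴/32 = 0.0264 m⁴; J_CD = π(0.665)⁴/32 = 0.0192 m⁴; J_DE = π(0.762)⁴/32 = 0.0331 m⁴.
θ = (T/G)·Σ L_i/J_i = (262000/40.9×10⁹)·(4.75/0.0190 + 6.74/0.0264 + 11.0/0.0192 + 13.5/0.0331) = 9.523×10^-3 rad.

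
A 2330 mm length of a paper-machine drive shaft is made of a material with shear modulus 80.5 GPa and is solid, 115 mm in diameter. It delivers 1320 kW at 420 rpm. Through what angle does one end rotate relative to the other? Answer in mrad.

50.6 mrad

ω = 2π·420/60 = 43.98 rad/s, so T = P/ω = 1320×10³ / 43.98 = 30010 N·m.
J = πd⁴/32 = π(0.115)⁴/32 = 1.717×10^-5 m⁴.
θ = T·L/(G·J) = 30010 × 2.33 / (80.5×10⁹ × 1.717×10^-5) = 0.05059 rad.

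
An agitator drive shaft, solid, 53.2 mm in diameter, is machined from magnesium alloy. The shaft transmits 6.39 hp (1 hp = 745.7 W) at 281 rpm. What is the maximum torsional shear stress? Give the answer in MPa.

5.48 MPa

ω = 2π·281/60 = 29.43 rad/s, so T = P/ω = 6.39×745.7 / 29.43 = 161.9 N·m.
J = πd⁴/32 = π(0.0532)⁴/32 = 7.864×10^-7 m⁴.
τ_max = T·r/J = 161.9 × 0.0266 / 7.864×10^-7 = 5.477×10^6 Pa.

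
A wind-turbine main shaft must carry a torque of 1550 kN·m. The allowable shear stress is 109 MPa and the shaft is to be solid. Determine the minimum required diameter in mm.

For a solid shaft τ_max = 16T/(πd³), so d = (16T/(π τ_allow))^(1/3) = (16·1.550e6/(π·1.09×10^8))^(1/3) = 0.4168 m.

417 mm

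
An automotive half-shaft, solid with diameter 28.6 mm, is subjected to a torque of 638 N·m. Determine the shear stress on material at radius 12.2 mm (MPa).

118 MPa

J = πd⁴/32 = π(0.0286)⁴/32 = 6.568×10^-8 m⁴.
Shear stress varies linearly with radius: τ = T·r/J = 638.0 × 0.0122 / 6.568×10^-8 = 1.185×10^8 Pa.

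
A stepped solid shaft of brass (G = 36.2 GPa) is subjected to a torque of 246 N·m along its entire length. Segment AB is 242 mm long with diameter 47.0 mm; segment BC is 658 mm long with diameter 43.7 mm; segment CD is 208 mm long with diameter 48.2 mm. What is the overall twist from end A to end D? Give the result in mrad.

18.6 mrad

J_AB = π(0.0470)⁴/32 = 4.79×10^-7 m⁴; J_BC = π(0.0437)⁴/32 = 3.58×10^-7 m⁴; J_CD = π(0.0482)⁴/32 = 5.30×10^-7 m⁴.
θ = (T/G)·Σ L_i/J_i = (246.0/36.2×10⁹)·(0.242/4.79×10^-7 + 0.658/3.58×10^-7 + 0.208/5.30×10^-7) = 0.01859 rad.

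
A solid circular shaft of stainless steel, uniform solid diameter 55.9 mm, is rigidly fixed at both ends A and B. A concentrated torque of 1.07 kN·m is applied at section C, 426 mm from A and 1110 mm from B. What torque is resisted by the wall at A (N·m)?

773 N·m

With uniform GJ and both ends fixed, compatibility θ_AC = θ_CB gives T_A·a = T_B·b, together with T_A + T_B = T₀.
T_A = T₀·b/(a+b) = 1070·1110/1536 = 773.2 N·m; T_B = 296.8 N·m.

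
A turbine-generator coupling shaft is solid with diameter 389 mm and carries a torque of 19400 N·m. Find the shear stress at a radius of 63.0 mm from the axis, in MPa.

0.544 MPa

J = πd⁴/32 = π(0.389)⁴/32 = 2.248×10^-3 m⁴.
Shear stress varies linearly with radius: τ = T·r/J = 19400 × 0.0630 / 2.248×10^-3 = 5.437×10^5 Pa.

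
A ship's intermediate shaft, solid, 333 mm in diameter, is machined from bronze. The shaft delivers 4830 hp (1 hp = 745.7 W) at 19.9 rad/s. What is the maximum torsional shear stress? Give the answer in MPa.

ω = 19.9 rad/s, so T = P/ω = 4830×745.7 / 19.90 = 181000 N·m.
J = πd⁴/32 = π(0.333)⁴/32 = 1.207×10^-3 m⁴.
τ_max = T·r/J = 181000 × 0.167 / 1.207×10^-3 = 2.496×10^7 Pa.

25.0 MPa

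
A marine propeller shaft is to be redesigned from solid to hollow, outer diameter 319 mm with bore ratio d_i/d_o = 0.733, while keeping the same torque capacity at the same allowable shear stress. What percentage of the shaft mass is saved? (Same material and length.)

Equal τ_max and T ⇒ the solid shaft needs d_s³ = d_o³(1−k⁴), so d_s = 319·(1−0.733⁴)^(1/3) = 284.8 mm.
Area ratio A_h/A_s = d_o²(1−k²)/d_s² = (1−k²)/(1−k⁴)^(2/3) = 0.5807.
Mass saving = 1 − 0.5807 = 41.9 %.

41.9 %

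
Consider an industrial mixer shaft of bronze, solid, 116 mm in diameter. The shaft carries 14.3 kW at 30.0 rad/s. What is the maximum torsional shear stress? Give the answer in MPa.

ω = 30.0 rad/s, so T = P/ω = 14.3×10³ / 30.00 = 476.7 N·m.
J = πd⁴/32 = π(0.116)⁴/32 = 1.778×10^-5 m⁴.
τ_max = T·r/J = 476.7 × 0.0580 / 1.778×10^-5 = 1.555×10^6 Pa.

1.56 MPa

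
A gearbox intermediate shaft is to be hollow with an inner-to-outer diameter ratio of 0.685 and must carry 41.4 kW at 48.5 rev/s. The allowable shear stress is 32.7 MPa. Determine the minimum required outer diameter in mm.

30.0 mm

ω = 2π·48.5 = 304.7 rad/s, so T = P/ω = 41.4×10³ / 304.7 = 135.9 N·m.
For a hollow shaft with d_i/d_o = 0.685: τ_max = 16T/(π d_o³ (1−k⁴)), so d_o = [16T/(π τ_allow (1−k⁴))]^(1/3) = [16·135.9/(π·3.27×10^7·0.7798)]^(1/3) = 0.03005 m.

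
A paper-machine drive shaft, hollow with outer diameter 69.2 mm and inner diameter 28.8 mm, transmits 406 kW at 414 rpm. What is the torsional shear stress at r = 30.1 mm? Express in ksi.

ω = 2π·414/60 = 43.35 rad/s, so T = P/ω = 406×10³ / 43.35 = 9365 N·m.
J = π(d_o⁴ − d_i⁴)/32 = π(0.0692⁴ − 0.0288⁴)/32 = 2.184×10^-6 m⁴.
Shear stress varies linearly with radius: τ = T·r/J = 9365 × 0.0301 / 2.184×10^-6 = 1.291×10^8 Pa.

18.7 ksi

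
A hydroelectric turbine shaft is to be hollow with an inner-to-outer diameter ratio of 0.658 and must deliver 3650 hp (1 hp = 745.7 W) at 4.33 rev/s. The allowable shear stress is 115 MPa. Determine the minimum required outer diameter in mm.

ω = 2π·4.33 = 27.21 rad/s, so T = P/ω = 3650×745.7 / 27.21 = 100000 N·m.
For a hollow shaft with d_i/d_o = 0.658: τ_max = 16T/(π d_o³ (1−k⁴)), so d_o = [16T/(π τ_allow (1−k⁴))]^(1/3) = [16·100000/(π·1.15×10^8·0.8125)]^(1/3) = 0.1760 m.

176 mm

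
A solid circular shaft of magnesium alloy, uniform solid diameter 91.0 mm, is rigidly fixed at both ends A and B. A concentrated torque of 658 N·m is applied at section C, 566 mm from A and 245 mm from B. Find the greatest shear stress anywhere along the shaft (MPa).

With uniform GJ and both ends fixed, compatibility θ_AC = θ_CB gives T_A·a = T_B·b, together with T_A + T_B = T₀.
T_A = T₀·b/(a+b) = 658.0·245/811.0 = 198.8 N·m; T_B = 459.2 N·m.
τ in each portion: τ_AC = 1.34×10^6 Pa, τ_CB = 3.10×10^6 Pa; maximum is in CB.
τ_max = T_CB·r/J = 459.2·0.0455/6.73×10^-6 = 3.104×10^6 Pa.

3.10 MPa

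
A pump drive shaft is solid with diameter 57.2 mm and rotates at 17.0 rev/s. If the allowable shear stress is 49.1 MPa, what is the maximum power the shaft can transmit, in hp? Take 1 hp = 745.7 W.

J = πd⁴/32 = π(0.0572)⁴/32 = 1.051×10^-6 m⁴.
T_max = τ_allow·J/r = 4.91×10^7 × 1.051×10^-6 / 0.0286 = 1804 N·m.
ω = 2π·17.0 = 106.8 rad/s, so P_max = T_max·ω = 1.927×10^5 W.

258 hp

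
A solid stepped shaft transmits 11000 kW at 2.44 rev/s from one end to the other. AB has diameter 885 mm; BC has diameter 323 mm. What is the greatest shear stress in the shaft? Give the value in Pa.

ω = 2π·2.44 = 15.33 rad/s, so T = P/ω = 11000×10³ / 15.33 = 717500 N·m.
Under the same torque, τ_max = 16T/(πd³) is largest where d is smallest — segment BC (d = 323 mm).
τ_max = 16·717500/(π·(0.323)³) = 1.084×10^8 Pa.

1.08e8 Pa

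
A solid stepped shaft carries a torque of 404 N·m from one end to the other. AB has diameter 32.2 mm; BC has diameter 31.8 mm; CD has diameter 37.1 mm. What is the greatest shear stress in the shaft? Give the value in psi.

9280 psi

Under the same torque, τ_max = 16T/(πd³) is largest where d is smallest — segment BC (d = 31.8 mm).
τ_max = 16·404.0/(π·(0.0318)³) = 6.398×10^7 Pa.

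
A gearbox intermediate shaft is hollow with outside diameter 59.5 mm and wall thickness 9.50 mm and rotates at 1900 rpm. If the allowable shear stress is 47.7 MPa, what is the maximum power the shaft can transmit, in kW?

J = π(d_o⁴ − d_i⁴)/32 = π(0.0595⁴ − 0.0405⁴)/32 = 9.663×10^-7 m⁴.
T_max = τ_allow·J/r = 4.77×10^7 × 9.663×10^-7 / 0.0297 = 1549 N·m.
ω = 2π·1900/60 = 199.0 rad/s, so P_max = T_max·ω = 3.083×10^5 W.

308 kW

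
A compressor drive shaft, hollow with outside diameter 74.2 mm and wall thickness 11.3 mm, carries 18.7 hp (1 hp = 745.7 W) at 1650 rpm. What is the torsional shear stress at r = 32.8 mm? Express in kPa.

ω = 2π·1650/60 = 172.8 rad/s, so T = P/ω = 18.7×745.7 / 172.8 = 80.70 N·m.
J = π(d_o⁴ − d_i⁴)/32 = π(0.0742⁴ − 0.0516⁴)/32 = 2.280×10^-6 m⁴.
Shear stress varies linearly with radius: τ = T·r/J = 80.70 × 0.0328 / 2.280×10^-6 = 1.161×10^6 Pa.

1160 kPa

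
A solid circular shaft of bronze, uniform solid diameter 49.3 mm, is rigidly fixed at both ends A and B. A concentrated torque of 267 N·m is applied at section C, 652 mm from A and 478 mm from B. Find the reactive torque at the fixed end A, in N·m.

With uniform GJ and both ends fixed, compatibility θ_AC = θ_CB gives T_A·a = T_B·b, together with T_A + T_B = T₀.
T_A = T₀·b/(a+b) = 267.0·478/1130 = 112.9 N·m; T_B = 154.1 N·m.

113 N·m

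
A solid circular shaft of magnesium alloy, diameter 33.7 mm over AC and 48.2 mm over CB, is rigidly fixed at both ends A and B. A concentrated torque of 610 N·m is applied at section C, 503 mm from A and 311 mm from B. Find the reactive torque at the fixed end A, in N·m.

78.5 N·m

Compatibility: T_A·a/J_AC = T_B·b/J_CB with T_A + T_B = T₀.
J_AC = 1.27×10^-7 m⁴, J_CB = 5.30×10^-7 m⁴, so T_A = T₀·(J_AC/a)/((J_AC/a)+(J_CB/b)) = 78.52 N·m, T_B = 531.5 N·m.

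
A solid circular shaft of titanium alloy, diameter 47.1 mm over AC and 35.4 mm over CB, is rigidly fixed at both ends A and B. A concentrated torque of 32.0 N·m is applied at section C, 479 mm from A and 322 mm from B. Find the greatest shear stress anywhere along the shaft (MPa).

1.18 MPa

Compatibility: T_A·a/J_AC = T_B·b/J_CB with T_A + T_B = T₀.
J_AC = 4.83×10^-7 m⁴, J_CB = 1.54×10^-7 m⁴, so T_A = T₀·(J_AC/a)/((J_AC/a)+(J_CB/b)) = 21.70 N·m, T_B = 10.30 N·m.
τ in each portion: τ_AC = 1.06×10^6 Pa, τ_CB = 1.18×10^6 Pa; maximum is in CB.
τ_max = T_CB·r/J = 10.30·0.0177/1.54×10^-7 = 1.183×10^6 Pa.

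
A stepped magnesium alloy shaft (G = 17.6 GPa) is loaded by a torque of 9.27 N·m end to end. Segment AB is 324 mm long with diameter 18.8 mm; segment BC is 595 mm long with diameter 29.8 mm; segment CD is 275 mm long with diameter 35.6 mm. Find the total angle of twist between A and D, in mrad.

J_AB = π(0.0188)⁴/32 = 1.23×10^-8 m⁴; J_BC = π(0.0298)⁴/32 = 7.74×10^-8 m⁴; J_CD = π(0.0356)⁴/32 = 1.58×10^-7 m⁴.
θ = (T/G)·Σ L_i/J_i = (9.270/17.6×10⁹)·(0.324/1.23×10^-8 + 0.595/7.74×10^-8 + 0.275/1.58×10^-7) = 0.01888 rad.

18.9 mrad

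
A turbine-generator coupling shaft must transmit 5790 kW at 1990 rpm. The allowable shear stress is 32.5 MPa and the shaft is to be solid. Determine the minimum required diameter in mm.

163 mm

ω = 2π·1990/60 = 208.4 rad/s, so T = P/ω = 5790×10³ / 208.4 = 27780 N·m.
For a solid shaft τ_max = 16T/(πd³), so d = (16T/(π τ_allow))^(1/3) = (16·27780/(π·3.25×10^7))^(1/3) = 0.1633 m.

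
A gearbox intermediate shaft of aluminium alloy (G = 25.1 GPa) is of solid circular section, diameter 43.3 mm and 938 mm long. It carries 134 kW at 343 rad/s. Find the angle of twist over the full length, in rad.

ω = 343 rad/s, so T = P/ω = 134×10³ / 343.0 = 390.7 N·m.
J = πd⁴/32 = π(0.0433)⁴/32 = 3.451×10^-7 m⁴.
θ = T·L/(G·J) = 390.7 × 0.938 / (25.1×10⁹ × 3.451×10^-7) = 0.04230 rad.

0.0423 rad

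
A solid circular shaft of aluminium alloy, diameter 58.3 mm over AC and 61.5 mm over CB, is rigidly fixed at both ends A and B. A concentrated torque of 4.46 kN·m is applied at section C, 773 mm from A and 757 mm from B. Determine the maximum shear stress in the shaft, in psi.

Compatibility: T_A·a/J_AC = T_B·b/J_CB with T_A + T_B = T₀.
J_AC = 1.13×10^-6 m⁴, J_CB = 1.40×10^-6 m⁴, so T_A = T₀·(J_AC/a)/((J_AC/a)+(J_CB/b)) = 1970 N·m, T_B = 2490 N·m.
τ in each portion: τ_AC = 5.06×10^7 Pa, τ_CB = 5.45×10^7 Pa; maximum is in CB.
τ_max = T_CB·r/J = 2490·0.0307/1.40×10^-6 = 5.453×10^7 Pa.

7910 psi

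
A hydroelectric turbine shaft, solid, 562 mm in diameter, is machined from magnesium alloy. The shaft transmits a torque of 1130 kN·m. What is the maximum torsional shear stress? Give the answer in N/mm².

J = πd⁴/32 = π(0.562)⁴/32 = 9.794×10^-3 m⁴.
τ_max = T·r/J = 1.130e6 × 0.281 / 9.794×10^-3 = 3.242×10^7 Pa.

32.4 N/mm²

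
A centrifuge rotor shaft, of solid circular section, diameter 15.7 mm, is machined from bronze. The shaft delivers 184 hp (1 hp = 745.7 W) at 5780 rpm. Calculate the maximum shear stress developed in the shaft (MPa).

ω = 2π·5780/60 = 605.3 rad/s, so T = P/ω = 184×745.7 / 605.3 = 226.7 N·m.
J = πd⁴/32 = π(0.0157)⁴/32 = 5.965×10^-9 m⁴.
τ_max = T·r/J = 226.7 × 0.00785 / 5.965×10^-9 = 2.983×10^8 Pa.

298 MPa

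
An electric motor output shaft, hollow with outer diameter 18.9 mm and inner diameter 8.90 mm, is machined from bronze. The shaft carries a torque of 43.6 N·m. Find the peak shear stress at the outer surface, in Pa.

J = π(d_o⁴ − d_i⁴)/32 = π(0.0189⁴ − 0.00890⁴)/32 = 1.191×10^-8 m⁴.
τ_max = T·r/J = 43.60 × 0.00945 / 1.191×10^-8 = 3.459×10^7 Pa.

3.46e7 Pa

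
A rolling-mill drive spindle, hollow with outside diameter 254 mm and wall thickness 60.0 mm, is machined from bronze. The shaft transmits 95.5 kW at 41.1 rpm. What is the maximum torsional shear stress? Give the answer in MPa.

ω = 2π·41.1/60 = 4.304 rad/s, so T = P/ω = 95.5×10³ / 4.304 = 22190 N·m.
J = π(d_o⁴ − d_i⁴)/32 = π(0.254⁴ − 0.134⁴)/32 = 3.770×10^-4 m⁴.
τ_max = T·r/J = 22190 × 0.127 / 3.770×10^-4 = 7.475×10^6 Pa.

7.48 MPa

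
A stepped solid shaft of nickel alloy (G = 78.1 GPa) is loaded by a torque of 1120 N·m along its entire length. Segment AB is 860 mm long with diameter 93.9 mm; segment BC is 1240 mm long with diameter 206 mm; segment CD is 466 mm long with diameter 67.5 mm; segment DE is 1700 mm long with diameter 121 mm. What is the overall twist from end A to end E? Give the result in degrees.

0.353°

J_AB = π(0.0939)⁴/32 = 7.63×10^-6 m⁴; J_BC = π(0.206)⁴/32 = 1.77×10^-4 m⁴; J_CD = π(0.0675)⁴/32 = 2.04×10^-6 m⁴; J_DE = π(0.121)⁴/32 = 2.10×10^-5 m⁴.
θ = (T/G)·Σ L_i/J_i = (1120/78.1×10⁹)·(0.860/7.63×10^-6 + 1.24/1.77×10^-4 + 0.466/2.04×10^-6 + 1.70/2.10×10^-5) = 6.154×10^-3 rad.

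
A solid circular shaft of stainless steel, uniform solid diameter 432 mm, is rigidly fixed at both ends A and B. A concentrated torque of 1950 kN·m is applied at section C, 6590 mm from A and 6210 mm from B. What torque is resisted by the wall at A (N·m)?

With uniform GJ and both ends fixed, compatibility θ_AC = θ_CB gives T_A·a = T_B·b, together with T_A + T_B = T₀.
T_A = T₀·b/(a+b) = 1.950e6·6210/12800 = 946100 N·m; T_B = 1.004e6 N·m.

946000 N·m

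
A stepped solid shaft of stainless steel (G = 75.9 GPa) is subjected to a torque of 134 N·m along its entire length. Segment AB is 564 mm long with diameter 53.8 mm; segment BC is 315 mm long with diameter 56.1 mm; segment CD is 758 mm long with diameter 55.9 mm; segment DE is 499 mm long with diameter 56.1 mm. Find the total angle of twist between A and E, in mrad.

J_AB = π(0.0538)⁴/32 = 8.22×10^-7 m⁴; J_BC = π(0.0561)⁴/32 = 9.72×10^-7 m⁴; J_CD = π(0.0559)⁴/32 = 9.59×10^-7 m⁴; J_DE = π(0.0561)⁴/32 = 9.72×10^-7 m⁴.
θ = (T/G)·Σ L_i/J_i = (134.0/75.9×10⁹)·(0.564/8.22×10^-7 + 0.315/9.72×10^-7 + 0.758/9.59×10^-7 + 0.499/9.72×10^-7) = 4.085×10^-3 rad.

4.08 mrad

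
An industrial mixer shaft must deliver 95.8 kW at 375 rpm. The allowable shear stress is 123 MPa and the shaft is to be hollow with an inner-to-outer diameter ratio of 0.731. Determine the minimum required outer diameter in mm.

ω = 2π·375/60 = 39.27 rad/s, so T = P/ω = 95.8×10³ / 39.27 = 2440 N·m.
For a hollow shaft with d_i/d_o = 0.731: τ_max = 16T/(π d_o³ (1−k⁴)), so d_o = [16T/(π τ_allow (1−k⁴))]^(1/3) = [16·2440/(π·1.23×10^8·0.7145)]^(1/3) = 0.05210 m.

52.1 mm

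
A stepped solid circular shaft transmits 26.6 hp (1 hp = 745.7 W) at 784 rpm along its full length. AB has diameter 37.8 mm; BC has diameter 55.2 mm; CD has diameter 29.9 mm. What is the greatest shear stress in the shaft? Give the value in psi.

6680 psi

ω = 2π·784/60 = 82.10 rad/s, so T = P/ω = 26.6×745.7 / 82.10 = 241.6 N·m.
Under the same torque, τ_max = 16T/(πd³) is largest where d is smallest — segment CD (d = 29.9 mm).
τ_max = 16·241.6/(π·(0.0299)³) = 4.603×10^7 Pa.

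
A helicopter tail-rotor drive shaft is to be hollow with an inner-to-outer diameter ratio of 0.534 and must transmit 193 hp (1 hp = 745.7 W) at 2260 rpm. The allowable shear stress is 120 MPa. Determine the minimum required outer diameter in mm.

30.4 mm

ω = 2π·2260/60 = 236.7 rad/s, so T = P/ω = 193×745.7 / 236.7 = 608.1 N·m.
For a hollow shaft with d_i/d_o = 0.534: τ_max = 16T/(π d_o³ (1−k⁴)), so d_o = [16T/(π τ_allow (1−k⁴))]^(1/3) = [16·608.1/(π·1.20×10^8·0.9187)]^(1/3) = 0.03040 m.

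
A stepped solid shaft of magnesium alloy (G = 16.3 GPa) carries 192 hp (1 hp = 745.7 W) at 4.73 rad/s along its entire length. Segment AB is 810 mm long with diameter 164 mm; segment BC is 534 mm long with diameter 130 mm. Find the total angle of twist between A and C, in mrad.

ω = 4.73 rad/s, so T = P/ω = 192×745.7 / 4.730 = 30270 N·m.
J_AB = π(0.164)⁴/32 = 7.10×10^-5 m⁴; J_BC = π(0.130)⁴/32 = 2.80×10^-5 m⁴.
θ = (T/G)·Σ L_i/J_i = (30270/16.3×10⁹)·(0.810/7.10×10^-5 + 0.534/2.80×10^-5) = 0.05655 rad.

56.5 mrad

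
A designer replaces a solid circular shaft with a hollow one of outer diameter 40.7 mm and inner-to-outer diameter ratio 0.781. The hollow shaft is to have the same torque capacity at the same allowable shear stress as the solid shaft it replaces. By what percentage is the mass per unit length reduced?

46.8 %

Equal τ_max and T ⇒ the solid shaft needs d_s³ = d_o³(1−k⁴), so d_s = 40.7·(1−0.781⁴)^(1/3) = 34.85 mm.
Area ratio A_h/A_s = d_o²(1−k²)/d_s² = (1−k²)/(1−k⁴)^(2/3) = 0.5319.
Mass saving = 1 − 0.5319 = 46.8 %.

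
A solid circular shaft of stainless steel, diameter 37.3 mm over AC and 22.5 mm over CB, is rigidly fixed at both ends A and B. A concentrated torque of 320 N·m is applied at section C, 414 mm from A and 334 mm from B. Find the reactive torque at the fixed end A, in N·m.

Compatibility: T_A·a/J_AC = T_B·b/J_CB with T_A + T_B = T₀.
J_AC = 1.90×10^-7 m⁴, J_CB = 2.52×10^-8 m⁴, so T_A = T₀·(J_AC/a)/((J_AC/a)+(J_CB/b)) = 274.9 N·m, T_B = 45.11 N·m.

275 N·m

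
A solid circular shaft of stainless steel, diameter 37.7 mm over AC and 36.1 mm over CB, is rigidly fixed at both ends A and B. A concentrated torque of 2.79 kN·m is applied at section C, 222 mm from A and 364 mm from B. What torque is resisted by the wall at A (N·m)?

1840 N·m

Compatibility: T_A·a/J_AC = T_B·b/J_CB with T_A + T_B = T₀.
J_AC = 1.98×10^-7 m⁴, J_CB = 1.67×10^-7 m⁴, so T_A = T₀·(J_AC/a)/((J_AC/a)+(J_CB/b)) = 1844 N·m, T_B = 945.7 N·m.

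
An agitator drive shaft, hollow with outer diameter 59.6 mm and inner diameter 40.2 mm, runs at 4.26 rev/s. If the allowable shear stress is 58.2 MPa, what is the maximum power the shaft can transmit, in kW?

51.4 kW

J = π(d_o⁴ − d_i⁴)/32 = π(0.0596⁴ − 0.0402⁴)/32 = 9.824×10^-7 m⁴.
T_max = τ_allow·J/r = 5.82×10^7 × 9.824×10^-7 / 0.0298 = 1919 N·m.
ω = 2π·4.26 = 26.77 rad/s, so P_max = T_max·ω = 5.135×10^4 W.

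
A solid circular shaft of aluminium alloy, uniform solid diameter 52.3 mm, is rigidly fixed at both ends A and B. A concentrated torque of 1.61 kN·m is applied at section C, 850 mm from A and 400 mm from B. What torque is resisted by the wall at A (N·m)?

With uniform GJ and both ends fixed, compatibility θ_AC = θ_CB gives T_A·a = T_B·b, together with T_A + T_B = T₀.
T_A = T₀·b/(a+b) = 1610·400/1250 = 515.2 N·m; T_B = 1095 N·m.

515 N·m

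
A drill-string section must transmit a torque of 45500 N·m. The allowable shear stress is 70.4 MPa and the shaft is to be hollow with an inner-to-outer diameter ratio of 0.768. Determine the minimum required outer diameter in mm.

For a hollow shaft with d_i/d_o = 0.768: τ_max = 16T/(π d_o³ (1−k⁴)), so d_o = [16T/(π τ_allow (1−k⁴))]^(1/3) = [16·45500/(π·7.04×10^7·0.6521)]^(1/3) = 0.1715 m.

172 mm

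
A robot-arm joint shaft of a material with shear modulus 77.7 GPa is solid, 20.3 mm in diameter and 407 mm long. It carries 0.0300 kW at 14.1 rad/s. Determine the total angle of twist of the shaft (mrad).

ω = 14.1 rad/s, so T = P/ω = 0.0300×10³ / 14.10 = 2.128 N·m.
J = πd⁴/32 = π(0.0203)⁴/32 = 1.667×10^-8 m⁴.
θ = T·L/(G·J) = 2.128 × 0.407 / (77.7×10⁹ × 1.667×10^-8) = 6.685×10^-4 rad.

0.668 mrad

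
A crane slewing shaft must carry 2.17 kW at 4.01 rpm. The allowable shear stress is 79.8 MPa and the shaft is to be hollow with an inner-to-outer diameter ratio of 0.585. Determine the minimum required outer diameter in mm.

72.0 mm

ω = 2π·4.01/60 = 0.4199 rad/s, so T = P/ω = 2.17×10³ / 0.4199 = 5168 N·m.
For a hollow shaft with d_i/d_o = 0.585: τ_max = 16T/(π d_o³ (1−k⁴)), so d_o = [16T/(π τ_allow (1−k⁴))]^(1/3) = [16·5168/(π·7.98×10^7·0.8829)]^(1/3) = 0.07202 m.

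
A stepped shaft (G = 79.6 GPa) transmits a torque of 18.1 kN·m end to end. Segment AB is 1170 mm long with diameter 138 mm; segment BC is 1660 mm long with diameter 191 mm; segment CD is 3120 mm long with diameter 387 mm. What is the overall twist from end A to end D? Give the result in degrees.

J_AB = π(0.138)⁴/32 = 3.56×10^-5 m⁴; J_BC = π(0.191)⁴/32 = 1.31×10^-4 m⁴; J_CD = π(0.387)⁴/32 = 2.20×10^-3 m⁴.
θ = (T/G)·Σ L_i/J_i = (18100/79.6×10⁹)·(1.17/3.56×10^-5 + 1.66/1.31×10^-4 + 3.12/2.20×10^-3) = 0.01068 rad.

0.612°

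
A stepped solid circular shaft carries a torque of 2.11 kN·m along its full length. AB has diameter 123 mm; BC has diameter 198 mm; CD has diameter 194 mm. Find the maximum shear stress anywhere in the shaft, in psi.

838 psi

Under the same torque, τ_max = 16T/(πd³) is largest where d is smallest — segment AB (d = 123 mm).
τ_max = 16·2110/(π·(0.123)³) = 5.775×10^6 Pa.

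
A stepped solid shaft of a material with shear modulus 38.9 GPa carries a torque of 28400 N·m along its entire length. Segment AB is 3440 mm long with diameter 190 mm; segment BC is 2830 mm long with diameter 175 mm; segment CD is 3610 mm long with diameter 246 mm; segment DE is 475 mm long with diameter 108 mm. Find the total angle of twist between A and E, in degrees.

J_AB = π(0.190)⁴/32 = 1.28×10^-4 m⁴; J_BC = π(0.175)⁴/32 = 9.21×10^-5 m⁴; J_CD = π(0.246)⁴/32 = 3.60×10^-4 m⁴; J_DE = π(0.108)⁴/32 = 1.34×10^-5 m⁴.
θ = (T/G)·Σ L_i/J_i = (28400/38.9×10⁹)·(3.44/1.28×10^-4 + 2.83/9.21×10^-5 + 3.61/3.60×10^-4 + 0.475/1.34×10^-5) = 0.07536 rad.

4.32°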